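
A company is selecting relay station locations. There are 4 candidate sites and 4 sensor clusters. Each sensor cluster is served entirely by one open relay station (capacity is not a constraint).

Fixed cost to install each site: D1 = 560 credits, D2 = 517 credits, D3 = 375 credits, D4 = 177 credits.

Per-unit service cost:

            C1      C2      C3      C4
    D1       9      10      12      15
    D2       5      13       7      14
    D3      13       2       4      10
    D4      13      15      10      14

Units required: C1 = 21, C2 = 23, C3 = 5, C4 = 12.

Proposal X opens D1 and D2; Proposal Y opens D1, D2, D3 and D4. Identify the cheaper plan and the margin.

Proposal X is cheaper by 305.

Proposal X: {D1, D2}: C1→D2 5·21=105, C2→D1 10·23=230, C3→D2 7·5=35, C4→D2 14·12=168. Service 538; fixed 1077; total 1615.
Proposal Y: {D1, D2, D3, D4}: C1→D2 5·21=105, C2→D3 2·23=46, C3→D3 4·5=20, C4→D3 10·12=120. Service 291; fixed 1629; total 1920.
Difference: |1615 − 1920| = 305.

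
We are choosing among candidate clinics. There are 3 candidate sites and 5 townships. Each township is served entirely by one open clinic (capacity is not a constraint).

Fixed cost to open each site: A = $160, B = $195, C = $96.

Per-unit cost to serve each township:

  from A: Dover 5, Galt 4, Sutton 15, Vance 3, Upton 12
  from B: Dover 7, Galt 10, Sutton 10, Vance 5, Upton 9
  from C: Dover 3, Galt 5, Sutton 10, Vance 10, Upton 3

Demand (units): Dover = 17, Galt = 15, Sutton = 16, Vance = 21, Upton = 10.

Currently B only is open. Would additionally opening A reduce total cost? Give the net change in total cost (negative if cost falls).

Yes — net change −6 (cost falls by 6).

Current service cost with {B}: 624.
Adding A: each township re-picks its cheapest; new service cost 458, saving 166.
Extra fixed cost: 160. Net change = 160 − 166 = -6.
(Totals: 819 → 813.)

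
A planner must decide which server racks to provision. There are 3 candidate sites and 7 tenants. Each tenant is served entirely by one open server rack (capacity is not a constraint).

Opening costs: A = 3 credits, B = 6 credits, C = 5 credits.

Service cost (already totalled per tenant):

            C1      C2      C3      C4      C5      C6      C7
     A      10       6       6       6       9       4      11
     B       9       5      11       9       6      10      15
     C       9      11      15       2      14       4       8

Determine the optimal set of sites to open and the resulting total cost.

For any fixed open set, each tenant goes to its cheapest open site; total = fixed + service.
{A, C}: C1→C 9, C2→A 6, C3→A 6, C4→C 2, C5→A 9, C6→A 4, C7→C 8. Service 44; fixed 8; total 52.
{A, B, C}: service 40 + fixed 14 = 54
{A}: service 52 + fixed 3 = 55
No other subset beats 52.

Open A and C; minimum total cost 52.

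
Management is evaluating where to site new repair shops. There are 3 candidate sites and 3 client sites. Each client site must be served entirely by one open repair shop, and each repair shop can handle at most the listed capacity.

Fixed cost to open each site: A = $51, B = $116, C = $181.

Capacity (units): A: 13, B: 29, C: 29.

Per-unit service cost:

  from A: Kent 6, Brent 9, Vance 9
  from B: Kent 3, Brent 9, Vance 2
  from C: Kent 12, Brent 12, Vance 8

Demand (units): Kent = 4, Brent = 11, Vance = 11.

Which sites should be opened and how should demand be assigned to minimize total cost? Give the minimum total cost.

Minimum total cost: 249

Open {B}: Kent→B 3·4=12, Brent→B 9·11=99, Vance→B 2·11=22.
Loads: B carries 26/29. Service 133; fixed 116; total 249.
Next best feasible plan costs 300.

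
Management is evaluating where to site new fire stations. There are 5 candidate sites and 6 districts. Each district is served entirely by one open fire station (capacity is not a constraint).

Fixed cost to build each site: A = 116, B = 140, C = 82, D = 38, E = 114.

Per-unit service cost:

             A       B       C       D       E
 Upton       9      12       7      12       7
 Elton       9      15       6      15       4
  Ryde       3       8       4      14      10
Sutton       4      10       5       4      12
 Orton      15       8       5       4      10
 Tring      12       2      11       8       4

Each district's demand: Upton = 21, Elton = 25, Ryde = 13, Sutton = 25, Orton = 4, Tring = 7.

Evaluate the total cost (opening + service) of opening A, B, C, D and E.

Total cost: 906

Each district is assigned to its cheapest site among the open ones.
{A, B, C, D, E}: Upton→C 7·21=147, Elton→E 4·25=100, Ryde→A 3·13=39, Sutton→A 4·25=100, Orton→D 4·4=16, Tring→B 2·7=14. Service 416; fixed 490; total 906.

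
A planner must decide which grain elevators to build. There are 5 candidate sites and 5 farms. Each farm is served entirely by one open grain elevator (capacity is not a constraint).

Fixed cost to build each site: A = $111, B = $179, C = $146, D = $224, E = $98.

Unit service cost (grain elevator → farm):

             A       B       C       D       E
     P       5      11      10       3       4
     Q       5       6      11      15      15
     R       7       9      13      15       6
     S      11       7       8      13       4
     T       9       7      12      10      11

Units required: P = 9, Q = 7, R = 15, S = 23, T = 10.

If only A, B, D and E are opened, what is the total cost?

Each farm is assigned to its cheapest site among the open ones.
{A, B, D, E}: P→D 3·9=27, Q→A 5·7=35, R→E 6·15=90, S→E 4·23=92, T→B 7·10=70. Service 314; fixed 612; total 926.

Total cost: 926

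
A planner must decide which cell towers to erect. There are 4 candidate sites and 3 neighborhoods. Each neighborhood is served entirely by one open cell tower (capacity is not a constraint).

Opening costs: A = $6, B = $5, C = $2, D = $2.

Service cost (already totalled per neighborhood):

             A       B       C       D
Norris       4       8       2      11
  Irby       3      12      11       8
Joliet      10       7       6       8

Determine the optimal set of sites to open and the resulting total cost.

For any fixed open set, each neighborhood goes to its cheapest open site; total = fixed + service.
{A, C}: Norris→C 2, Irby→A 3, Joliet→C 6. Service 11; fixed 8; total 19.
{C, D}: service 16 + fixed 4 = 20
{A, C, D}: service 11 + fixed 10 = 21
{A, B, C, D}: service 11 + fixed 15 = 26
No other subset beats 19.

Open A and C; minimum total cost 19.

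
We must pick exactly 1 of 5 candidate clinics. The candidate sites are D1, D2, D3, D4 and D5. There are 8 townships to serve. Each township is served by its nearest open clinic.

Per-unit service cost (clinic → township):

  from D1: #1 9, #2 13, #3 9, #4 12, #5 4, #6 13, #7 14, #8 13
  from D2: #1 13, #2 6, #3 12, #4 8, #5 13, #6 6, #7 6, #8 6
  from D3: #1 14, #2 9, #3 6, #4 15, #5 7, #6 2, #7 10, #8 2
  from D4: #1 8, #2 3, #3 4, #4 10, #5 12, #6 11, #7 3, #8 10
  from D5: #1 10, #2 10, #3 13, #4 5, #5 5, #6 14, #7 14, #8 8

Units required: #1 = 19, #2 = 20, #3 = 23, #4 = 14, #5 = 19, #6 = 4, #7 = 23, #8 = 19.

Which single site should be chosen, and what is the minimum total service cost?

Choose D4 only; total service cost 975.

With exactly 1 open, each township uses its cheapest among the chosen.
{D4}: #1→D4 8·19=152, #2→D4 3·20=60, #3→D4 4·23=92, #4→D4 10·14=140, #5→D4 12·19=228, #6→D4 11·4=44, #7→D4 3·23=69, #8→D4 10·19=190. Service cost 975.
{D3}: service cost 1203
{D2}: service cost 1278
Among all 5 size-1 choices, {D4} is lowest.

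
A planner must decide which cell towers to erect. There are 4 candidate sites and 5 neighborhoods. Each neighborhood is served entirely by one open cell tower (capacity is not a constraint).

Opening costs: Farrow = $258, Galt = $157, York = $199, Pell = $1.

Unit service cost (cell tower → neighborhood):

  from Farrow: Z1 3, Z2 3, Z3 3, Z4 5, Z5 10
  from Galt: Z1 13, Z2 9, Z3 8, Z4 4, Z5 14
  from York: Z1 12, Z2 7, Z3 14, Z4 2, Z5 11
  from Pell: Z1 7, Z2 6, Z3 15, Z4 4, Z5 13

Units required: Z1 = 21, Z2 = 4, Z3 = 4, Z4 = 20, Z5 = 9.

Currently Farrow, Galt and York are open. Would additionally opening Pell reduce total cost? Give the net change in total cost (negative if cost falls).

No — net change +1 (cost rises by 1).

Current service cost with {Farrow, Galt, York}: 217.
Adding Pell: each neighborhood re-picks its cheapest; new service cost 217, saving 0.
Extra fixed cost: 1. Net change = 1 − 0 = 1.
(Totals: 831 → 832.)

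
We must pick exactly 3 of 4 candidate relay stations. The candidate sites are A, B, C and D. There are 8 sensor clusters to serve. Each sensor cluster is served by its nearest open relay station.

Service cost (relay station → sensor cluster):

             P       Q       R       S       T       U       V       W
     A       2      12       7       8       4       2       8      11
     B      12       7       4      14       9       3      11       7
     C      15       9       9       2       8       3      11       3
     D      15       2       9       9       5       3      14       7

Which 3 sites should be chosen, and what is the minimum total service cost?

Choose A, C and D; total service cost 30.

With exactly 3 open, each sensor cluster uses its cheapest among the chosen.
{A, C, D}: P→A 2, Q→D 2, R→A 7, S→C 2, T→A 4, U→A 2, V→A 8, W→C 3. Service cost 30.
{A, B, C}: service cost 32
{A, B, D}: service cost 37
Among all 4 size-3 choices, {A, C, D} is lowest.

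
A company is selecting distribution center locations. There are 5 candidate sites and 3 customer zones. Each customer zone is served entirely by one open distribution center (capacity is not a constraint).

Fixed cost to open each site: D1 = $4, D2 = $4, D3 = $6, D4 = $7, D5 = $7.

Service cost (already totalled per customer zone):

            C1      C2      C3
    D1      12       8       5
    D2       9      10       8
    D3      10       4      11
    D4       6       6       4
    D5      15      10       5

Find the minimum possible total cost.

For any fixed open set, each customer zone goes to its cheapest open site; total = fixed + service.
{D4}: C1→D4 6, C2→D4 6, C3→D4 4. Service 16; fixed 7; total 23.
{D1, D4}: service 16 + fixed 11 = 27
{D2, D4}: C1→D4 6, C2→D4 6, C3→D4 4. Service 16; fixed 11; total 27.
{D1, D2, D3, D4, D5}: service 14 + fixed 28 = 42
No other subset beats 23.

Minimum total cost: 23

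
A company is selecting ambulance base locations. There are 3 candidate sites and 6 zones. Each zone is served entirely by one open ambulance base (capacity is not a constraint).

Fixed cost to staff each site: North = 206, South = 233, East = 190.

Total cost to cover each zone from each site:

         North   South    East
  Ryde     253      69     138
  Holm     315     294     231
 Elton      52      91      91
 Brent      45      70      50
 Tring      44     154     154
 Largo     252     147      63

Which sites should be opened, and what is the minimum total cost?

For any fixed open set, each zone goes to its cheapest open site; total = fixed + service.
{East}: Ryde→East 138, Holm→East 231, Elton→East 91, Brent→East 50, Tring→East 154, Largo→East 63. Service 727; fixed 190; total 917.
{North, East}: service 573 + fixed 396 = 969
{South}: Ryde→South 69, Holm→South 294, Elton→South 91, Brent→South 70, Tring→South 154, Largo→South 147. Service 825; fixed 233; total 1058.
{North, South, East}: Ryde→South 69, Holm→East 231, Elton→North 52, Brent→North 45, Tring→North 44, Largo→East 63. Service 504; fixed 629; total 1133.
No other subset beats 917.

Open East only; minimum total cost 917.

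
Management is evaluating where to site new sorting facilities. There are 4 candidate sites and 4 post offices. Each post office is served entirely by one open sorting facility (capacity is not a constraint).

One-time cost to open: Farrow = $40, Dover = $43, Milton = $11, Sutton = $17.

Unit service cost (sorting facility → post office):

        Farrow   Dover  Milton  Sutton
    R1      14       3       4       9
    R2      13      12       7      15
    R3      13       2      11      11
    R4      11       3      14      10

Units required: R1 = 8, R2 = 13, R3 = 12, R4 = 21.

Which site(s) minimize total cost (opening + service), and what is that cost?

Open Dover and Milton; minimum total cost 256.

For any fixed open set, each post office goes to its cheapest open site; total = fixed + service.
{Dover, Milton}: R1→Dover 3·8=24, R2→Milton 7·13=91, R3→Dover 2·12=24, R4→Dover 3·21=63. Service 202; fixed 54; total 256.
{Dover, Milton, Sutton}: service 202 + fixed 71 = 273
{Farrow, Dover, Milton}: service 202 + fixed 94 = 296
{Farrow, Dover, Milton, Sutton}: R1→Dover 3·8=24, R2→Milton 7·13=91, R3→Dover 2·12=24, R4→Dover 3·21=63. Service 202; fixed 111; total 313.
(All 15 nonempty subsets were checked; Dover and Milton is lowest.)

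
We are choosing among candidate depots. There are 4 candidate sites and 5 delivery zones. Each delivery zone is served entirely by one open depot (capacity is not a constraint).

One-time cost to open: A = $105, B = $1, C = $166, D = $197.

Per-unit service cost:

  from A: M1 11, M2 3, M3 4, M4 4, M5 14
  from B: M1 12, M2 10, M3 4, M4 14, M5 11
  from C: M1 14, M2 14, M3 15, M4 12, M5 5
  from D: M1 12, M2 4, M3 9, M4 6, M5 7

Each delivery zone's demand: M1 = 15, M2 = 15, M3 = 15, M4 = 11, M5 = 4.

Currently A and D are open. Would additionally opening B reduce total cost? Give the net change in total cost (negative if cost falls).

Current service cost with {A, D}: 342.
Adding B: each delivery zone re-picks its cheapest; new service cost 342, saving 0.
Extra fixed cost: 1. Net change = 1 − 0 = 1.
(Totals: 644 → 645.)

No — net change +1 (cost rises by 1).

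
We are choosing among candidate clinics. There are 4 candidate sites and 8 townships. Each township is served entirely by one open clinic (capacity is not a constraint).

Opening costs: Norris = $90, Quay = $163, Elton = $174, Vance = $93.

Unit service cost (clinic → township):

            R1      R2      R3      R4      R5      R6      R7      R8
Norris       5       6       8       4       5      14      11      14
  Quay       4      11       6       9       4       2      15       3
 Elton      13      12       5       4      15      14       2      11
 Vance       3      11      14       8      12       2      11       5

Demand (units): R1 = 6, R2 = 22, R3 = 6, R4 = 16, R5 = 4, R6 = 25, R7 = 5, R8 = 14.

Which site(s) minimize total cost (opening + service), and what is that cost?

Open Norris and Vance; minimum total cost 640.

For any fixed open set, each township goes to its cheapest open site; total = fixed + service.
{Norris, Vance}: R1→Vance 3·6=18, R2→Norris 6·22=132, R3→Norris 8·6=48, R4→Norris 4·16=64, R5→Norris 5·4=20, R6→Vance 2·25=50, R7→Norris 11·5=55, R8→Vance 5·14=70. Service 457; fixed 183; total 640.
{Norris, Quay}: R1→Quay 4·6=24, R2→Norris 6·22=132, R3→Quay 6·6=36, R4→Norris 4·16=64, R5→Quay 4·4=16, R6→Quay 2·25=50, R7→Norris 11·5=55, R8→Quay 3·14=42. Service 419; fixed 253; total 672.
{Norris, Elton, Vance}: R1→Vance 3·6=18, R2→Norris 6·22=132, R3→Elton 5·6=30, R4→Norris 4·16=64, R5→Norris 5·4=20, R6→Vance 2·25=50, R7→Elton 2·5=10, R8→Vance 5·14=70. Service 394; fixed 357; total 751.
{Norris, Quay, Elton, Vance}: R1→Vance 3·6=18, R2→Norris 6·22=132, R3→Elton 5·6=30, R4→Norris 4·16=64, R5→Quay 4·4=16, R6→Quay 2·25=50, R7→Elton 2·5=10, R8→Quay 3·14=42. Service 362; fixed 520; total 882.
No other subset beats 640.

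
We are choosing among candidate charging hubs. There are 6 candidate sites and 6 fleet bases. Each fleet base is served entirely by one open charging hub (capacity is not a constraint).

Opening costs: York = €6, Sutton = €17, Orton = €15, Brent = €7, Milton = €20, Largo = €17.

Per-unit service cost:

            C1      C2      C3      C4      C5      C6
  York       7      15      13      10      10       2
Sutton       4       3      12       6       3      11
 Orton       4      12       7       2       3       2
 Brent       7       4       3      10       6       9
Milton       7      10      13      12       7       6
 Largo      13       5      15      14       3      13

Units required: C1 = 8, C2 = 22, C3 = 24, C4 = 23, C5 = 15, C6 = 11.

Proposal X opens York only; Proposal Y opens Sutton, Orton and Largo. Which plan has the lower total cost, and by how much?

Proposal Y is cheaper by 678.

Proposal X: {York}: C1→York 7·8=56, C2→York 15·22=330, C3→York 13·24=312, C4→York 10·23=230, C5→York 10·15=150, C6→York 2·11=22. Service 1100; fixed 6; total 1106.
Proposal Y: {Sutton, Orton, Largo}: C1→Sutton 4·8=32, C2→Sutton 3·22=66, C3→Orton 7·24=168, C4→Orton 2·23=46, C5→Sutton 3·15=45, C6→Orton 2·11=22. Service 379; fixed 49; total 428.
Difference: |1106 − 428| = 678.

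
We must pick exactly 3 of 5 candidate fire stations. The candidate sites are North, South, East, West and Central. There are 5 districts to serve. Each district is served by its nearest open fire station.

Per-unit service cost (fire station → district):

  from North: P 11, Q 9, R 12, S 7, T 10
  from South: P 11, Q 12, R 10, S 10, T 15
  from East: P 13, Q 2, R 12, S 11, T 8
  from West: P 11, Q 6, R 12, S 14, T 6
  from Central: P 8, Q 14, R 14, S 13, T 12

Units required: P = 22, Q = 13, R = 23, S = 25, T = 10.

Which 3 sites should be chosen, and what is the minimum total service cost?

Choose North, East and Central; total service cost 733.

With exactly 3 open, each district uses its cheapest among the chosen.
{North, East, Central}: P→Central 8·22=176, Q→East 2·13=26, R→North 12·23=276, S→North 7·25=175, T→East 8·10=80. Service cost 733.
{North, South, East}: service cost 753
{South, East, Central}: service cost 762
Among all 10 size-3 choices, {North, East, Central} is lowest.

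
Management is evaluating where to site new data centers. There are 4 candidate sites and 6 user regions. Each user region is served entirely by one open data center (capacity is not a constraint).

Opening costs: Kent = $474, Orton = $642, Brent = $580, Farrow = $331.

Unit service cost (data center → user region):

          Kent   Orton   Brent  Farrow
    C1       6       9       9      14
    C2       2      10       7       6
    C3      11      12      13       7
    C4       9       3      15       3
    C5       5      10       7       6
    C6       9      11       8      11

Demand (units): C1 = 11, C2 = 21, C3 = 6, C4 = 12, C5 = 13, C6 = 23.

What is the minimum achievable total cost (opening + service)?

Minimum total cost: 1020

For any fixed open set, each user region goes to its cheapest open site; total = fixed + service.
{Farrow}: C1→Farrow 14·11=154, C2→Farrow 6·21=126, C3→Farrow 7·6=42, C4→Farrow 3·12=36, C5→Farrow 6·13=78, C6→Farrow 11·23=253. Service 689; fixed 331; total 1020.
{Kent}: service 554 + fixed 474 = 1028
{Kent, Farrow}: service 458 + fixed 805 = 1263
{Kent, Orton, Brent, Farrow}: service 435 + fixed 2027 = 2462
No other subset beats 1020.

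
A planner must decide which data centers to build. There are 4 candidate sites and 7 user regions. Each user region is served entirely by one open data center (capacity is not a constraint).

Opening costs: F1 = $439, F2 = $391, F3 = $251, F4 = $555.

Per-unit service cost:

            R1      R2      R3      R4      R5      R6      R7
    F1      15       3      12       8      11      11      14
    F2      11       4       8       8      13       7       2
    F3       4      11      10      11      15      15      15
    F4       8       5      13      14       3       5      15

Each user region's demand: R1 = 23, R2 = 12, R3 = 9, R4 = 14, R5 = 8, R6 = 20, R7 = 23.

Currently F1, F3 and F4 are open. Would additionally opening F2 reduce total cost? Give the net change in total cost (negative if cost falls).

Current service cost with {F1, F3, F4}: 776.
Adding F2: each user region re-picks its cheapest; new service cost 482, saving 294.
Extra fixed cost: 391. Net change = 391 − 294 = 97.
(Totals: 2021 → 2118.)

No — net change +97 (cost rises by 97).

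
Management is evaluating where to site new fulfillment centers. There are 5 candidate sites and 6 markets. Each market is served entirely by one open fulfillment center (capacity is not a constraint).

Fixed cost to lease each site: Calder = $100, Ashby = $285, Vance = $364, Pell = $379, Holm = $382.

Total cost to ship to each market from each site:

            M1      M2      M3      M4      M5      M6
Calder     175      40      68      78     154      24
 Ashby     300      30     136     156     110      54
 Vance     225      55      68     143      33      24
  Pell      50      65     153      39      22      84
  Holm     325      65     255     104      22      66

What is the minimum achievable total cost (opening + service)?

Minimum total cost: 639

For any fixed open set, each market goes to its cheapest open site; total = fixed + service.
{Calder}: M1→Calder 175, M2→Calder 40, M3→Calder 68, M4→Calder 78, M5→Calder 154, M6→Calder 24. Service 539; fixed 100; total 639.
{Calder, Pell}: service 243 + fixed 479 = 722
{Pell}: M1→Pell 50, M2→Pell 65, M3→Pell 153, M4→Pell 39, M5→Pell 22, M6→Pell 84. Service 413; fixed 379; total 792.
{Calder, Ashby, Vance, Pell, Holm}: service 233 + fixed 1510 = 1743
No other subset beats 639.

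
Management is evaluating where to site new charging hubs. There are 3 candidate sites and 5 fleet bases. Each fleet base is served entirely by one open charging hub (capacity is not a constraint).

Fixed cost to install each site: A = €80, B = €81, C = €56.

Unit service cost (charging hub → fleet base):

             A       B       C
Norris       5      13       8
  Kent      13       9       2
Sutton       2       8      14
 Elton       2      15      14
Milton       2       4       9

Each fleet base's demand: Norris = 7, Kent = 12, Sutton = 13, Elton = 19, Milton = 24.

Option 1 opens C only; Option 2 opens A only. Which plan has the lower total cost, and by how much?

Option 1: {C}: Norris→C 8·7=56, Kent→C 2·12=24, Sutton→C 14·13=182, Elton→C 14·19=266, Milton→C 9·24=216. Service 744; fixed 56; total 800.
Option 2: {A}: Norris→A 5·7=35, Kent→A 13·12=156, Sutton→A 2·13=26, Elton→A 2·19=38, Milton→A 2·24=48. Service 303; fixed 80; total 383.
Difference: |800 − 383| = 417.

Option 2 is cheaper by 417.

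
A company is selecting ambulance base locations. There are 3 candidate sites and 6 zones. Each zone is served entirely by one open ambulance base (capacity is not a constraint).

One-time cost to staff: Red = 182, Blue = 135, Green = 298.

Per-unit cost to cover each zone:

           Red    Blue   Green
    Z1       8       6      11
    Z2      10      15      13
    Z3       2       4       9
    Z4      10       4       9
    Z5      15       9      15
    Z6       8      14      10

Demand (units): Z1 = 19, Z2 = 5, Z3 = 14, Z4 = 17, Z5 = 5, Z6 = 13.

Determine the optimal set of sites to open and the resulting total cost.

For any fixed open set, each zone goes to its cheapest open site; total = fixed + service.
{Blue}: Z1→Blue 6·19=114, Z2→Blue 15·5=75, Z3→Blue 4·14=56, Z4→Blue 4·17=68, Z5→Blue 9·5=45, Z6→Blue 14·13=182. Service 540; fixed 135; total 675.
{Red, Blue}: Z1→Blue 6·19=114, Z2→Red 10·5=50, Z3→Red 2·14=28, Z4→Blue 4·17=68, Z5→Blue 9·5=45, Z6→Red 8·13=104. Service 409; fixed 317; total 726.
{Red}: service 579 + fixed 182 = 761
{Red, Blue, Green}: Z1→Blue 6·19=114, Z2→Red 10·5=50, Z3→Red 2·14=28, Z4→Blue 4·17=68, Z5→Blue 9·5=45, Z6→Red 8·13=104. Service 409; fixed 615; total 1024.
No other subset beats 675.

Open Blue only; minimum total cost 675.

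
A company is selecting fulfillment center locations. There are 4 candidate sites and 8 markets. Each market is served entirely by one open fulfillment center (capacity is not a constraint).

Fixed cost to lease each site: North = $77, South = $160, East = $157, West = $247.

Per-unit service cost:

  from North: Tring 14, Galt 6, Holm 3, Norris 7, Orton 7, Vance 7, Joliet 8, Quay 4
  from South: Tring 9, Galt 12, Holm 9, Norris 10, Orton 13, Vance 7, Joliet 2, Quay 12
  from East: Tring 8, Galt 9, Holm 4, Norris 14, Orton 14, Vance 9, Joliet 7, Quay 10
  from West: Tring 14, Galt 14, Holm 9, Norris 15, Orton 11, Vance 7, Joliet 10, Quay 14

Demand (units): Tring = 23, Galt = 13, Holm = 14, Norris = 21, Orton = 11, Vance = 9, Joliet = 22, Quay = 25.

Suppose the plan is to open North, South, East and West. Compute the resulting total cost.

Each market is assigned to its cheapest site among the open ones.
{North, South, East, West}: Tring→East 8·23=184, Galt→North 6·13=78, Holm→North 3·14=42, Norris→North 7·21=147, Orton→North 7·11=77, Vance→North 7·9=63, Joliet→South 2·22=44, Quay→North 4·25=100. Service 735; fixed 641; total 1376.

Total cost: 1376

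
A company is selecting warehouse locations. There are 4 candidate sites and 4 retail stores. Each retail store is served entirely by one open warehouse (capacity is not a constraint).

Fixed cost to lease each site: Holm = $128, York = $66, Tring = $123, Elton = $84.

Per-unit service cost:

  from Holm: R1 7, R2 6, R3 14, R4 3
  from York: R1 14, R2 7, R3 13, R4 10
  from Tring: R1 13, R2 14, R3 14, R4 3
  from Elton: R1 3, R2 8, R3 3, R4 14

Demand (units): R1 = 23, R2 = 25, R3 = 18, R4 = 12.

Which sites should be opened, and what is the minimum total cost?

For any fixed open set, each retail store goes to its cheapest open site; total = fixed + service.
{Holm, Elton}: R1→Elton 3·23=69, R2→Holm 6·25=150, R3→Elton 3·18=54, R4→Holm 3·12=36. Service 309; fixed 212; total 521.
{Tring, Elton}: service 359 + fixed 207 = 566
{York, Elton}: R1→Elton 3·23=69, R2→York 7·25=175, R3→Elton 3·18=54, R4→York 10·12=120. Service 418; fixed 150; total 568.
{Holm, York, Tring, Elton}: R1→Elton 3·23=69, R2→Holm 6·25=150, R3→Elton 3·18=54, R4→Holm 3·12=36. Service 309; fixed 401; total 710.
No other subset beats 521.

Open Holm and Elton; minimum total cost 521.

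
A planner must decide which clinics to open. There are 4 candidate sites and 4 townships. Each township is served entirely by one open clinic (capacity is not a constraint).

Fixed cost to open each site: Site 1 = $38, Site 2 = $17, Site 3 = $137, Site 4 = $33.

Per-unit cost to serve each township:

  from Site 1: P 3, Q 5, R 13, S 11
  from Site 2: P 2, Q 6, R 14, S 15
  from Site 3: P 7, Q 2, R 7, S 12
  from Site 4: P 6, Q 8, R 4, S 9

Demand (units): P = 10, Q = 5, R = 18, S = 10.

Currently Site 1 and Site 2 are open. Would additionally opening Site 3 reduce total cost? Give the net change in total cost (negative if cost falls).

Current service cost with {Site 1, Site 2}: 389.
Adding Site 3: each township re-picks its cheapest; new service cost 266, saving 123.
Extra fixed cost: 137. Net change = 137 − 123 = 14.
(Totals: 444 → 458.)

No — net change +14 (cost rises by 14).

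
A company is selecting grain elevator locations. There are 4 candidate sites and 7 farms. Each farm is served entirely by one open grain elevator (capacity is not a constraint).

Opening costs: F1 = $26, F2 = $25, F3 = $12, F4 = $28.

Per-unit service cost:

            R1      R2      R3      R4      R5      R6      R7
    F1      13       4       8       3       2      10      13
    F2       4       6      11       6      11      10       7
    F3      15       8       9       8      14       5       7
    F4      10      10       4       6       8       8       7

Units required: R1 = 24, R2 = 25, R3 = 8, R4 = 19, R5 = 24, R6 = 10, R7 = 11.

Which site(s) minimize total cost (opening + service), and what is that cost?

For any fixed open set, each farm goes to its cheapest open site; total = fixed + service.
{F1, F2, F3, F4}: R1→F2 4·24=96, R2→F1 4·25=100, R3→F4 4·8=32, R4→F1 3·19=57, R5→F1 2·24=48, R6→F3 5·10=50, R7→F2 7·11=77. Service 460; fixed 91; total 551.
{F1, F2, F3}: service 492 + fixed 63 = 555
{F1, F2, F4}: service 490 + fixed 79 = 569
{F3}: service 1247 + fixed 12 = 1259
No other subset beats 551.

Open F1, F2, F3 and F4; minimum total cost 551.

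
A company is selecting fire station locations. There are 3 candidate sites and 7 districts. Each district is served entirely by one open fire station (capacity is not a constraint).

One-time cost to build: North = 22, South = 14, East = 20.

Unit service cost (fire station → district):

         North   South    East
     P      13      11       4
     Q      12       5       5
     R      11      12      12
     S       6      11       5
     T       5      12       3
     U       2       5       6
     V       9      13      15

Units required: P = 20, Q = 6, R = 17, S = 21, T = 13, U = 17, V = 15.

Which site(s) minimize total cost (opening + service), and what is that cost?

For any fixed open set, each district goes to its cheapest open site; total = fixed + service.
{North, East}: P→East 4·20=80, Q→East 5·6=30, R→North 11·17=187, S→East 5·21=105, T→East 3·13=39, U→North 2·17=34, V→North 9·15=135. Service 610; fixed 42; total 652.
{North, South, East}: service 610 + fixed 56 = 666
{South, East}: P→East 4·20=80, Q→South 5·6=30, R→South 12·17=204, S→East 5·21=105, T→East 3·13=39, U→South 5·17=85, V→South 13·15=195. Service 738; fixed 34; total 772.
{South}: service 1121 + fixed 14 = 1135
No other subset beats 652.

Open North and East; minimum total cost 652.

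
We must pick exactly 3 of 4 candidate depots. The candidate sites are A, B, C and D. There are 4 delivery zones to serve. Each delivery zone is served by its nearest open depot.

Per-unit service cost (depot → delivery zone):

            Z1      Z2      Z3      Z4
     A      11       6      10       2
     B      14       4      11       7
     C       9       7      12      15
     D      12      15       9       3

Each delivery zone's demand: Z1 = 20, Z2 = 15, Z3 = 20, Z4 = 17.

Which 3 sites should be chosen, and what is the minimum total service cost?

With exactly 3 open, each delivery zone uses its cheapest among the chosen.
{B, C, D}: Z1→C 9·20=180, Z2→B 4·15=60, Z3→D 9·20=180, Z4→D 3·17=51. Service cost 471.
{A, B, C}: service cost 474
{A, C, D}: service cost 484
Among all 4 size-3 choices, {B, C, D} is lowest.

Choose B, C and D; total service cost 471.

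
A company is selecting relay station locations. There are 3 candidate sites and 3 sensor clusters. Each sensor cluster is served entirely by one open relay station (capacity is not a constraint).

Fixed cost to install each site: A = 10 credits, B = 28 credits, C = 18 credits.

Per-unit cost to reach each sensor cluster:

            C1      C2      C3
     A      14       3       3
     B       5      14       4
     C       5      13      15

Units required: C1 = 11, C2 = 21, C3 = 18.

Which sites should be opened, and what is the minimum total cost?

Open A and C; minimum total cost 200.

For any fixed open set, each sensor cluster goes to its cheapest open site; total = fixed + service.
{A, C}: C1→C 5·11=55, C2→A 3·21=63, C3→A 3·18=54. Service 172; fixed 28; total 200.
{A, B}: C1→B 5·11=55, C2→A 3·21=63, C3→A 3·18=54. Service 172; fixed 38; total 210.
{A, B, C}: service 172 + fixed 56 = 228
{A}: service 271 + fixed 10 = 281
(All 7 nonempty subsets were checked; A and C is lowest.)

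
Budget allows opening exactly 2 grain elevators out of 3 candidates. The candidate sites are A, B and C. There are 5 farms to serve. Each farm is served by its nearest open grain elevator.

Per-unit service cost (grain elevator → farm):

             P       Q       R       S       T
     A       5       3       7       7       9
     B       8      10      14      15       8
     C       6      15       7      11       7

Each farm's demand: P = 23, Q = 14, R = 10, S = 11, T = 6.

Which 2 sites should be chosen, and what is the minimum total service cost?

With exactly 2 open, each farm uses its cheapest among the chosen.
{A, C}: P→A 5·23=115, Q→A 3·14=42, R→A 7·10=70, S→A 7·11=77, T→C 7·6=42. Service cost 346.
{A, B}: service cost 352
{B, C}: service cost 511
Among all 3 size-2 choices, {A, C} is lowest.

Choose A and C; total service cost 346.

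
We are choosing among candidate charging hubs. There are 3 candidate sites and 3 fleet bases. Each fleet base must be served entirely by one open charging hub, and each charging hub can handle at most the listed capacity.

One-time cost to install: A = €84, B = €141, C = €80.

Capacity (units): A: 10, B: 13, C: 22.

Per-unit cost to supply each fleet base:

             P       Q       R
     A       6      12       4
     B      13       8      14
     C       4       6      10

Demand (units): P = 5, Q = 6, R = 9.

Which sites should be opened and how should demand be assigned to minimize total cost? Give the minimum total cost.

Minimum total cost: 226

Open {C}: P→C 4·5=20, Q→C 6·6=36, R→C 10·9=90.
Loads: C carries 20/22. Service 146; fixed 80; total 226.
Next best feasible plan costs 256.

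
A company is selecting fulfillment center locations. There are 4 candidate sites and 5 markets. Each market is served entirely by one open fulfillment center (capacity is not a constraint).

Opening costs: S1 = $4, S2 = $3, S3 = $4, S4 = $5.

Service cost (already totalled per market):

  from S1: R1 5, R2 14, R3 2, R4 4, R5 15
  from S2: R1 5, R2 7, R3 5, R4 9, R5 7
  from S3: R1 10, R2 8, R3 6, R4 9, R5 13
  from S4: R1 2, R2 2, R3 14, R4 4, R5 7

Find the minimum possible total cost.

For any fixed open set, each market goes to its cheapest open site; total = fixed + service.
{S1, S4}: R1→S4 2, R2→S4 2, R3→S1 2, R4→S1 4, R5→S4 7. Service 17; fixed 9; total 26.
{S2, S4}: service 20 + fixed 8 = 28
{S1, S2, S4}: service 17 + fixed 12 = 29
{S1, S2, S3, S4}: R1→S4 2, R2→S4 2, R3→S1 2, R4→S1 4, R5→S2 7. Service 17; fixed 16; total 33.
No other subset beats 26.

Minimum total cost: 26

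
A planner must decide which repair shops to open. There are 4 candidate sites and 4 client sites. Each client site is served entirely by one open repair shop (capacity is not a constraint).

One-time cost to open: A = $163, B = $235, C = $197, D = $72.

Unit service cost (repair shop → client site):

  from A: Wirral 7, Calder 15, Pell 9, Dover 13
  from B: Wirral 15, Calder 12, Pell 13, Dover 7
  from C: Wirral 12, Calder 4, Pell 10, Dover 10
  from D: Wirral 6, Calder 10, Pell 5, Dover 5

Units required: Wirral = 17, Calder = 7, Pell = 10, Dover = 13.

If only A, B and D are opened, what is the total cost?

Each client site is assigned to its cheapest site among the open ones.
{A, B, D}: Wirral→D 6·17=102, Calder→D 10·7=70, Pell→D 5·10=50, Dover→D 5·13=65. Service 287; fixed 470; total 757.

Total cost: 757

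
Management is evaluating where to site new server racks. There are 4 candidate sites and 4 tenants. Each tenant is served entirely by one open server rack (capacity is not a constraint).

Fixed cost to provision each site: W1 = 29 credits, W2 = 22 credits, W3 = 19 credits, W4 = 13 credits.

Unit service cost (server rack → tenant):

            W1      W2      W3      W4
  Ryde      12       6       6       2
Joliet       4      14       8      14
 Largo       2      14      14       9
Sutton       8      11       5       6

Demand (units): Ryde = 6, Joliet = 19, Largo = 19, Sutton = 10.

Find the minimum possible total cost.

For any fixed open set, each tenant goes to its cheapest open site; total = fixed + service.
{W1, W4}: Ryde→W4 2·6=12, Joliet→W1 4·19=76, Largo→W1 2·19=38, Sutton→W4 6·10=60. Service 186; fixed 42; total 228.
{W1, W3, W4}: Ryde→W4 2·6=12, Joliet→W1 4·19=76, Largo→W1 2·19=38, Sutton→W3 5·10=50. Service 176; fixed 61; total 237.
{W1, W3}: Ryde→W3 6·6=36, Joliet→W1 4·19=76, Largo→W1 2·19=38, Sutton→W3 5·10=50. Service 200; fixed 48; total 248.
{W1, W2, W3, W4}: service 176 + fixed 83 = 259
No other subset beats 228.

Minimum total cost: 228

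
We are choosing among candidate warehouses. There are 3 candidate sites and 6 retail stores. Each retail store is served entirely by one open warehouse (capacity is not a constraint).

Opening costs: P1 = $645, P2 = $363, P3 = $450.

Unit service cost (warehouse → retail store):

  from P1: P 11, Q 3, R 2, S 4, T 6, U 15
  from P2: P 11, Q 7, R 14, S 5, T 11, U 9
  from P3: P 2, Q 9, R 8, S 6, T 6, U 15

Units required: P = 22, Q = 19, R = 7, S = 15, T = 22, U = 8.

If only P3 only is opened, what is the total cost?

Total cost: 1063

Each retail store is assigned to its cheapest site among the open ones.
{P3}: P→P3 2·22=44, Q→P3 9·19=171, R→P3 8·7=56, S→P3 6·15=90, T→P3 6·22=132, U→P3 15·8=120. Service 613; fixed 450; total 1063.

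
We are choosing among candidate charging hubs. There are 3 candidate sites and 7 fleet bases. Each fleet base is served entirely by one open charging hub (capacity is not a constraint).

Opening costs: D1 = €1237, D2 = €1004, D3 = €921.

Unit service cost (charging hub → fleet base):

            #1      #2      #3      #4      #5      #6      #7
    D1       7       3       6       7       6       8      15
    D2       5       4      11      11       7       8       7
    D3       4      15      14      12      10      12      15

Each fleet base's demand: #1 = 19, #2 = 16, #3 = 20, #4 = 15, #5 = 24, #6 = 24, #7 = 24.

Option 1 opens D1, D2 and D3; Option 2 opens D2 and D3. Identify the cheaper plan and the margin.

Option 2 is cheaper by 1037.

Option 1: {D1, D2, D3}: #1→D3 4·19=76, #2→D1 3·16=48, #3→D1 6·20=120, #4→D1 7·15=105, #5→D1 6·24=144, #6→D1 8·24=192, #7→D2 7·24=168. Service 853; fixed 3162; total 4015.
Option 2: {D2, D3}: #1→D3 4·19=76, #2→D2 4·16=64, #3→D2 11·20=220, #4→D2 11·15=165, #5→D2 7·24=168, #6→D2 8·24=192, #7→D2 7·24=168. Service 1053; fixed 1925; total 2978.
Difference: |4015 − 2978| = 1037.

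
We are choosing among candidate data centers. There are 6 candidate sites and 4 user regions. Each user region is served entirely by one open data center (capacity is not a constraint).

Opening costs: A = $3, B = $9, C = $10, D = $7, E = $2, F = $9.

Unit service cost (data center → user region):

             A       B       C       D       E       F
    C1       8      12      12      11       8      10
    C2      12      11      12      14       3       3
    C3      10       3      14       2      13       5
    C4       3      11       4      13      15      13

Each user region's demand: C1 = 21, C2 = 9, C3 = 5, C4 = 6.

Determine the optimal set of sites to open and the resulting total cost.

For any fixed open set, each user region goes to its cheapest open site; total = fixed + service.
{A, D, E}: C1→A 8·21=168, C2→E 3·9=27, C3→D 2·5=10, C4→A 3·6=18. Service 223; fixed 12; total 235.
{A, B, E}: C1→A 8·21=168, C2→E 3·9=27, C3→B 3·5=15, C4→A 3·6=18. Service 228; fixed 14; total 242.
{A, D, F}: C1→A 8·21=168, C2→F 3·9=27, C3→D 2·5=10, C4→A 3·6=18. Service 223; fixed 19; total 242.
{A, B, C, D, E, F}: C1→A 8·21=168, C2→E 3·9=27, C3→D 2·5=10, C4→A 3·6=18. Service 223; fixed 40; total 263.
No other subset beats 235.

Open A, D and E; minimum total cost 235.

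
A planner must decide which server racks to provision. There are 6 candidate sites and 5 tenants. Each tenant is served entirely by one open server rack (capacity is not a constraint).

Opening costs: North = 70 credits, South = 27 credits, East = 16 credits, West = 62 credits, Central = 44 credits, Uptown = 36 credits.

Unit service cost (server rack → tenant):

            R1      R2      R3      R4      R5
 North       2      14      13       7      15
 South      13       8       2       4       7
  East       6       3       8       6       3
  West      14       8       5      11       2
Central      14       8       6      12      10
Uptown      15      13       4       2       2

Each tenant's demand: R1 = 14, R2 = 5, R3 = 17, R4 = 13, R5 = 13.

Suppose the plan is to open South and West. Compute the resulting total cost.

Each tenant is assigned to its cheapest site among the open ones.
{South, West}: R1→South 13·14=182, R2→South 8·5=40, R3→South 2·17=34, R4→South 4·13=52, R5→West 2·13=26. Service 334; fixed 89; total 423.

Total cost: 423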